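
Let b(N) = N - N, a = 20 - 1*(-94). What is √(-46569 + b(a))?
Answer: 19*I*√129 ≈ 215.8*I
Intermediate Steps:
a = 114 (a = 20 + 94 = 114)
b(N) = 0
√(-46569 + b(a)) = √(-46569 + 0) = √(-46569) = 19*I*√129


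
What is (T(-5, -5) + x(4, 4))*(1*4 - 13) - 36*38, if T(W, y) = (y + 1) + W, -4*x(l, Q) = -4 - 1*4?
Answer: -1305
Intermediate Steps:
x(l, Q) = 2 (x(l, Q) = -(-4 - 1*4)/4 = -(-4 - 4)/4 = -¼*(-8) = 2)
T(W, y) = 1 + W + y (T(W, y) = (1 + y) + W = 1 + W + y)
(T(-5, -5) + x(4, 4))*(1*4 - 13) - 36*38 = ((1 - 5 - 5) + 2)*(1*4 - 13) - 36*38 = (-9 + 2)*(4 - 13) - 1368 = -7*(-9) - 1368 = 63 - 1368 = -1305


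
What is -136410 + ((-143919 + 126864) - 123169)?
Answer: -276634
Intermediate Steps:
-136410 + ((-143919 + 126864) - 123169) = -136410 + (-17055 - 123169) = -136410 - 140224 = -276634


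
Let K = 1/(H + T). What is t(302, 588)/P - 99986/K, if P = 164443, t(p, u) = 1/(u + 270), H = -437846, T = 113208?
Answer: 4579744267224232393/141092094 ≈ 3.2459e+10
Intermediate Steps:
t(p, u) = 1/(270 + u)
K = -1/324638 (K = 1/(-437846 + 113208) = 1/(-324638) = -1/324638 ≈ -3.0804e-6)
t(302, 588)/P - 99986/K = 1/((270 + 588)*164443) - 99986/(-1/324638) = (1/164443)/858 - 99986*(-324638) = (1/858)*(1/164443) + 32459255068 = 1/141092094 + 32459255068 = 4579744267224232393/141092094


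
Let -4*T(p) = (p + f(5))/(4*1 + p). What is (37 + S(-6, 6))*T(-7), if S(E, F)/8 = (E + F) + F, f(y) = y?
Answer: -85/6 ≈ -14.167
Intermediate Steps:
S(E, F) = 8*E + 16*F (S(E, F) = 8*((E + F) + F) = 8*(E + 2*F) = 8*E + 16*F)
T(p) = -(5 + p)/(4*(4 + p)) (T(p) = -(p + 5)/(4*(4*1 + p)) = -(5 + p)/(4*(4 + p)))
(37 + S(-6, 6))*T(-7) = (37 + (8*(-6) + 16*6))*((-5 - 1*(-7))/(4*(4 - 7))) = (37 + (-48 + 96))*((¼)*(-5 + 7)/(-3)) = (37 + 48)*((¼)*(-⅓)*2) = 85*(-⅙) = -85/6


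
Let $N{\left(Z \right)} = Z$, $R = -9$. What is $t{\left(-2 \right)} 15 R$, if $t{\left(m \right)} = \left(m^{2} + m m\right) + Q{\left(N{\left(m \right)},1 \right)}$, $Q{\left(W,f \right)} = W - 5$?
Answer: $-135$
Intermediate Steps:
$Q{\left(W,f \right)} = -5 + W$
$t{\left(m \right)} = -5 + m + 2 m^{2}$ ($t{\left(m \right)} = \left(m^{2} + m m\right) + \left(-5 + m\right) = \left(m^{2} + m^{2}\right) + \left(-5 + m\right) = 2 m^{2} + \left(-5 + m\right) = -5 + m + 2 m^{2}$)
$t{\left(-2 \right)} 15 R = \left(-5 - 2 + 2 \left(-2\right)^{2}\right) 15 \left(-9\right) = \left(-5 - 2 + 2 \cdot 4\right) 15 \left(-9\right) = \left(-5 - 2 + 8\right) 15 \left(-9\right) = 1 \cdot 15 \left(-9\right) = 15 \left(-9\right) = -135$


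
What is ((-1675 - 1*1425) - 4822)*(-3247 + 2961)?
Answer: 2265692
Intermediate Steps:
((-1675 - 1*1425) - 4822)*(-3247 + 2961) = ((-1675 - 1425) - 4822)*(-286) = (-3100 - 4822)*(-286) = -7922*(-286) = 2265692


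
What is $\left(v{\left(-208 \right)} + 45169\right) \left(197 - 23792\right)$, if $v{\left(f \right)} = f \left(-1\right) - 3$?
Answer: $-1070599530$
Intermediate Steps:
$v{\left(f \right)} = -3 - f$ ($v{\left(f \right)} = - f - 3 = -3 - f$)
$\left(v{\left(-208 \right)} + 45169\right) \left(197 - 23792\right) = \left(\left(-3 - -208\right) + 45169\right) \left(197 - 23792\right) = \left(\left(-3 + 208\right) + 45169\right) \left(-23595\right) = \left(205 + 45169\right) \left(-23595\right) = 45374 \left(-23595\right) = -1070599530$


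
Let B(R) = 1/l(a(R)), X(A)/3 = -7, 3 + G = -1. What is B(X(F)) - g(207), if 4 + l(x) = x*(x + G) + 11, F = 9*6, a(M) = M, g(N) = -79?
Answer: 42029/532 ≈ 79.002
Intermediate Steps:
G = -4 (G = -3 - 1 = -4)
F = 54
l(x) = 7 + x*(-4 + x) (l(x) = -4 + (x*(x - 4) + 11) = -4 + (x*(-4 + x) + 11) = -4 + (11 + x*(-4 + x)) = 7 + x*(-4 + x))
X(A) = -21 (X(A) = 3*(-7) = -21)
B(R) = 1/(7 + R**2 - 4*R)
B(X(F)) - g(207) = 1/(7 + (-21)**2 - 4*(-21)) - 1*(-79) = 1/(7 + 441 + 84) + 79 = 1/532 + 79 = 42029/532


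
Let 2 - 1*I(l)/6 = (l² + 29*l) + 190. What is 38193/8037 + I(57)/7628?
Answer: 3823852/5108853 ≈ 0.74848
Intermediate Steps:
I(l) = -1128 - 174*l - 6*l² (I(l) = 12 - 6*((l² + 29*l) + 190) = 12 - 6*(190 + l² + 29*l) = 12 + (-1140 - 174*l - 6*l²) = -1128 - 174*l - 6*l²)
38193/8037 + I(57)/7628 = 38193/8037 + (-1128 - 174*57 - 6*57²)/7628 = 38193*(1/8037) + (-1128 - 9918 - 6*3249)*(1/7628) = 12731/2679 + (-1128 - 9918 - 19494)*(1/7628) = 12731/2679 - 30540*1/7628 = 12731/2679 - 7635/1907 = 3823852/5108853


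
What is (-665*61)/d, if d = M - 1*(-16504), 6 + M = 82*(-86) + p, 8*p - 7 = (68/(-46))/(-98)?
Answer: -182867020/42586521 ≈ -4.2940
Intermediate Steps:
p = 3953/4508 (p = 7/8 + ((68/(-46))/(-98))/8 = 7/8 + ((68*(-1/46))*(-1/98))/8 = 7/8 + (-34/23*(-1/98))/8 = 7/8 + (1/8)*(17/1127) = 7/8 + 17/9016 = 3953/4508 ≈ 0.87689)
M = -31813511/4508 (M = -6 + (82*(-86) + 3953/4508) = -6 + (-7052 + 3953/4508) = -6 - 31786463/4508 = -31813511/4508 ≈ -7057.1)
d = 42586521/4508 (d = -31813511/4508 - 1*(-16504) = -31813511/4508 + 16504 = 42586521/4508 ≈ 9446.9)
(-665*61)/d = (-665*61)/(42586521/4508) = -40565*4508/42586521 = -182867020/42586521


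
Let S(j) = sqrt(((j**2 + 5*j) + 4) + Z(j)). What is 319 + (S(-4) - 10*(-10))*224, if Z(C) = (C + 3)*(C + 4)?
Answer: 22719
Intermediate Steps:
Z(C) = (3 + C)*(4 + C)
S(j) = sqrt(16 + 2*j**2 + 12*j) (S(j) = sqrt(((j**2 + 5*j) + 4) + (12 + j**2 + 7*j)) = sqrt((4 + j**2 + 5*j) + (12 + j**2 + 7*j)) = sqrt(16 + 2*j**2 + 12*j))
319 + (S(-4) - 10*(-10))*224 = 319 + (sqrt(16 + 2*(-4)**2 + 12*(-4)) - 10*(-10))*224 = 319 + (sqrt(16 + 2*16 - 48) + 100)*224 = 319 + (sqrt(16 + 32 - 48) + 100)*224 = 319 + (sqrt(0) + 100)*224 = 319 + (0 + 100)*224 = 319 + 100*224 = 319 + 22400 = 22719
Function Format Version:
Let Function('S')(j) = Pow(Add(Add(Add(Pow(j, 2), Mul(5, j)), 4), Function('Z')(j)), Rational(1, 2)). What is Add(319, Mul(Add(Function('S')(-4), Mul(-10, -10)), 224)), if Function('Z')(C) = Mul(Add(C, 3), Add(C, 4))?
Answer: 22719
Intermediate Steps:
Function('Z')(C) = Mul(Add(3, C), Add(4, C))
Function('S')(j) = Pow(Add(16, Mul(2, Pow(j, 2)), Mul(12, j)), Rational(1, 2)) (Function('S')(j) = Pow(Add(Add(Add(Pow(j, 2), Mul(5, j)), 4), Add(12, Pow(j, 2), Mul(7, j))), Rational(1, 2)) = Pow(Add(Add(4, Pow(j, 2), Mul(5, j)), Add(12, Pow(j, 2), Mul(7, j))), Rational(1, 2)) = Pow(Add(16, Mul(2, Pow(j, 2)), Mul(12, j)), Rational(1, 2)))
Add(319, Mul(Add(Function('S')(-4), Mul(-10, -10)), 224)) = Add(319, Mul(Add(Pow(Add(16, Mul(2, Pow(-4, 2)), Mul(12, -4)), Rational(1, 2)), Mul(-10, -10)), 224)) = Add(319, Mul(Add(Pow(Add(16, Mul(2, 16), -48), Rational(1, 2)), 100), 224)) = Add(319, Mul(Add(Pow(Add(16, 32, -48), Rational(1, 2)), 100), 224)) = Add(319, Mul(Add(Pow(0, Rational(1, 2)), 100), 224)) = Add(319, Mul(Add(0, 100), 224)) = Add(319, Mul(100, 224)) = Add(319, 22400) = 22719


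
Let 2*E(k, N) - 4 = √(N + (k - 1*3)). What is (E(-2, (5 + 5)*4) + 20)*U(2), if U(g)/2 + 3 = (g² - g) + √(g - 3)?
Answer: (-1 + I)*(44 + √35) ≈ -49.916 + 49.916*I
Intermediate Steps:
E(k, N) = 2 + √(-3 + N + k)/2 (E(k, N) = 2 + √(N + (k - 1*3))/2 = 2 + √(N + (k - 3))/2 = 2 + √(N + (-3 + k))/2 = 2 + √(-3 + N + k)/2)
U(g) = -6 - 2*g + 2*g² + 2*√(-3 + g) (U(g) = -6 + 2*((g² - g) + √(g - 3)) = -6 + 2*((g² - g) + √(-3 + g)) = -6 + 2*(g² + √(-3 + g) - g) = -6 + (-2*g + 2*g² + 2*√(-3 + g)) = -6 - 2*g + 2*g² + 2*√(-3 + g))
(E(-2, (5 + 5)*4) + 20)*U(2) = ((2 + √(-3 + (5 + 5)*4 - 2)/2) + 20)*(-6 - 2*2 + 2*2² + 2*√(-3 + 2)) = ((2 + √(-3 + 10*4 - 2)/2) + 20)*(-6 - 4 + 2*4 + 2*√(-1)) = ((2 + √(-3 + 40 - 2)/2) + 20)*(-6 - 4 + 8 + 2*I) = ((2 + √35/2) + 20)*(-2 + 2*I) = (22 + √35/2)*(-2 + 2*I) = (-2 + 2*I)*(22 + √35/2)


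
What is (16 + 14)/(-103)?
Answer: -30/103 ≈ -0.29126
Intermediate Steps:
(16 + 14)/(-103) = 30*(-1/103) = -30/103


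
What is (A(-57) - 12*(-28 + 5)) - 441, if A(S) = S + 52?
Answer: -170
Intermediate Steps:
A(S) = 52 + S
(A(-57) - 12*(-28 + 5)) - 441 = ((52 - 57) - 12*(-28 + 5)) - 441 = (-5 - 12*(-23)) - 441 = (-5 + 276) - 441 = 271 - 441 = -170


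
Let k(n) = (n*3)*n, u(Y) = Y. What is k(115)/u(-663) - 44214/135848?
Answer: -903180547/15011204 ≈ -60.167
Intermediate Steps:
k(n) = 3*n**2 (k(n) = (3*n)*n = 3*n**2)
k(115)/u(-663) - 44214/135848 = (3*115**2)/(-663) - 44214/135848 = (3*13225)*(-1/663) - 44214*1/135848 = 39675*(-1/663) - 22107/67924 = -13225/221 - 22107/67924 = -903180547/15011204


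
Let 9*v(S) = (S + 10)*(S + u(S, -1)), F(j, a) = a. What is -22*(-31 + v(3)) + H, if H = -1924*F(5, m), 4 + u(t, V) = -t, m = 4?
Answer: -61982/9 ≈ -6886.9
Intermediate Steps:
u(t, V) = -4 - t
v(S) = -40/9 - 4*S/9 (v(S) = ((S + 10)*(S + (-4 - S)))/9 = ((10 + S)*(-4))/9 = (-40 - 4*S)/9 = -40/9 - 4*S/9)
H = -7696 (H = -1924*4 = -7696)
-22*(-31 + v(3)) + H = -22*(-31 + (-40/9 - 4/9*3)) - 7696 = -22*(-31 + (-40/9 - 4/3)) - 7696 = -22*(-31 - 52/9) - 7696 = -22*(-331/9) - 7696 = 7282/9 - 7696 = -61982/9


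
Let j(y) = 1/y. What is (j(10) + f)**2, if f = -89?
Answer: 790321/100 ≈ 7903.2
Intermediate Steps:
(j(10) + f)**2 = (1/10 - 89)**2 = (-889/10)**2 = 790321/100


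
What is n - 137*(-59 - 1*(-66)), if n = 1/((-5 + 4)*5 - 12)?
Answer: -16304/17 ≈ -959.06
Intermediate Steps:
n = -1/17 (n = 1/(-1*5 - 12) = 1/(-5 - 12) = 1/(-17) = -1/17 ≈ -0.058824)
n - 137*(-59 - 1*(-66)) = -1/17 - 137*(-59 - 1*(-66)) = -1/17 - 137*(-59 + 66) = -1/17 - 137*7 = -1/17 - 959 = -16304/17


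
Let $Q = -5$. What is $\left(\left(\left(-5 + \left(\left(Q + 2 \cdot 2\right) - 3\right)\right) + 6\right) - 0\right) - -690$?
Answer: $687$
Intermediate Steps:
$\left(\left(\left(-5 + \left(\left(Q + 2 \cdot 2\right) - 3\right)\right) + 6\right) - 0\right) - -690 = \left(\left(\left(-5 + \left(\left(-5 + 2 \cdot 2\right) - 3\right)\right) + 6\right) - 0\right) - -690 = \left(\left(\left(-5 + \left(\left(-5 + 4\right) - 3\right)\right) + 6\right) + 0\right) + 690 = \left(\left(\left(-5 - 4\right) + 6\right) + 0\right) + 690 = \left(\left(-9 + 6\right) + 0\right) + 690 = \left(-3 + 0\right) + 690 = -3 + 690 = 687$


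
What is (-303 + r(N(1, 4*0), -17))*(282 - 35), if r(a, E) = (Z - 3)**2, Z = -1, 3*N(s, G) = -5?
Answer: -70889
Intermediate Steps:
N(s, G) = -5/3 (N(s, G) = (1/3)*(-5) = -5/3)
r(a, E) = 16 (r(a, E) = (-1 - 3)**2 = (-4)**2 = 16)
(-303 + r(N(1, 4*0), -17))*(282 - 35) = (-303 + 16)*(282 - 35) = -287*247 = -70889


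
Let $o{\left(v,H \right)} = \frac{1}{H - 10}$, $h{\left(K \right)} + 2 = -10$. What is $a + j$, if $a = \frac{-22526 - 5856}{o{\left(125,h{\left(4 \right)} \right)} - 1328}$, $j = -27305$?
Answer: $- \frac{797145781}{29217} \approx -27284.0$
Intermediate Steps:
$h{\left(K \right)} = -12$ ($h{\left(K \right)} = -2 - 10 = -12$)
$o{\left(v,H \right)} = \frac{1}{-10 + H}$
$a = \frac{624404}{29217}$ ($a = \frac{-22526 - 5856}{\frac{1}{-10 - 12} - 1328} = - \frac{28382}{\frac{1}{-22} - 1328} = - \frac{28382}{- \frac{1}{22} - 1328} = - \frac{28382}{- \frac{29217}{22}} = \left(-28382\right) \left(- \frac{22}{29217}\right) = \frac{624404}{29217} \approx 21.371$)
$a + j = \frac{624404}{29217} - 27305 = - \frac{797145781}{29217}$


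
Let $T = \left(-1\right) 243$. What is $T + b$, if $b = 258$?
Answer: $15$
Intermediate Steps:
$T = -243$
$T + b = -243 + 258 = 15$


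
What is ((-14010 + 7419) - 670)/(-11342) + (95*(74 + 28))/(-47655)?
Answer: 297005/679878 ≈ 0.43685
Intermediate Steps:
((-14010 + 7419) - 670)/(-11342) + (95*(74 + 28))/(-47655) = (-6591 - 670)*(-1/11342) + (95*102)*(-1/47655) = -7261*(-1/11342) + 9690*(-1/47655) = 137/214 - 646/3177 = 297005/679878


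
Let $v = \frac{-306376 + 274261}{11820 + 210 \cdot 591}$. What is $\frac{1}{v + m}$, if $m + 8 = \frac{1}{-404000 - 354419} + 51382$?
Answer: $\frac{6872792978}{353081242667631} \approx 1.9465 \cdot 10^{-5}$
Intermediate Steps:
$v = - \frac{2141}{9062}$ ($v = - \frac{32115}{11820 + 124110} = - \frac{32115}{135930} = \left(-32115\right) \frac{1}{135930} = - \frac{2141}{9062} \approx -0.23626$)
$m = \frac{38963017705}{758419}$ ($m = -8 + \left(\frac{1}{-404000 - 354419} + 51382\right) = -8 + \left(\frac{1}{-758419} + 51382\right) = -8 + \left(- \frac{1}{758419} + 51382\right) = -8 + \frac{38969085057}{758419} = \frac{38963017705}{758419} \approx 51374.0$)
$\frac{1}{v + m} = \frac{1}{- \frac{2141}{9062} + \frac{38963017705}{758419}} = \frac{1}{\frac{353081242667631}{6872792978}} = \frac{6872792978}{353081242667631}$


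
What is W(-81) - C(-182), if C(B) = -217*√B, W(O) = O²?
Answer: 6561 + 217*I*√182 ≈ 6561.0 + 2927.5*I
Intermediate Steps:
W(-81) - C(-182) = (-81)² - (-217)*√(-182) = 6561 - (-217)*I*√182 = 6561 + 217*I*√182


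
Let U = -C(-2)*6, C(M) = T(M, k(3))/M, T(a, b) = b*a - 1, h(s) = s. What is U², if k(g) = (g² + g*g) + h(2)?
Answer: 15129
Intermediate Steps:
k(g) = 2 + 2*g² (k(g) = (g² + g*g) + 2 = (g² + g²) + 2 = 2*g² + 2 = 2 + 2*g²)
T(a, b) = -1 + a*b (T(a, b) = a*b - 1 = -1 + a*b)
C(M) = (-1 + 20*M)/M (C(M) = (-1 + M*(2 + 2*3²))/M = (-1 + M*(2 + 2*9))/M = (-1 + M*(2 + 18))/M = (-1 + M*20)/M = (-1 + 20*M)/M)
U = -123 (U = -(20 - 1/(-2))*6 = -(20 - 1*(-½))*6 = -(20 + ½)*6 = -1*41/2*6 = -41/2*6 = -123)
U² = (-123)² = 15129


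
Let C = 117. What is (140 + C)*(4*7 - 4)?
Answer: 6168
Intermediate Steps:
(140 + C)*(4*7 - 4) = (140 + 117)*(4*7 - 4) = 257*(28 - 4) = 257*24 = 6168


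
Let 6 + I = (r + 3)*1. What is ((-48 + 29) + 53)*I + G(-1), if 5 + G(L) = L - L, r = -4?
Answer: -243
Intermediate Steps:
G(L) = -5 (G(L) = -5 + (L - L) = -5 + 0 = -5)
I = -7 (I = -6 + (-4 + 3)*1 = -6 - 1*1 = -6 - 1 = -7)
((-48 + 29) + 53)*I + G(-1) = ((-48 + 29) + 53)*(-7) - 5 = (-19 + 53)*(-7) - 5 = 34*(-7) - 5 = -238 - 5 = -243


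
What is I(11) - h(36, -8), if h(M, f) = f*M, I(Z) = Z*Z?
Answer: 409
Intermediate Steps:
I(Z) = Z**2
h(M, f) = M*f
I(11) - h(36, -8) = 11**2 - 36*(-8) = 121 - 1*(-288) = 121 + 288 = 409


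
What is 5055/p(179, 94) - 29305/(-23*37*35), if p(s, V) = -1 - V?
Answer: -5911168/113183 ≈ -52.227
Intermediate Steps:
5055/p(179, 94) - 29305/(-23*37*35) = 5055/(-1 - 1*94) - 29305/(-23*37*35) = 5055/(-1 - 94) - 29305/((-851*35)) = 5055/(-95) - 29305/(-29785) = 5055*(-1/95) - 29305*(-1/29785) = -1011/19 + 5861/5957 = -5911168/113183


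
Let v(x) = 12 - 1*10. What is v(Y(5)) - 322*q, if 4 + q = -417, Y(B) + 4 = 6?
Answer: 135564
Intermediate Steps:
Y(B) = 2 (Y(B) = -4 + 6 = 2)
v(x) = 2 (v(x) = 12 - 10 = 2)
q = -421 (q = -4 - 417 = -421)
v(Y(5)) - 322*q = 2 - 322*(-421) = 2 + 135562 = 135564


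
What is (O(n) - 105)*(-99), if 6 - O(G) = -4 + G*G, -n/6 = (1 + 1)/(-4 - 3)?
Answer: 475101/49 ≈ 9695.9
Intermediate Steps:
n = 12/7 (n = -6*(1 + 1)/(-4 - 3) = -12/(-7) = -12*(-1)/7 = -6*(-2/7) = 12/7 ≈ 1.7143)
O(G) = 10 - G² (O(G) = 6 - (-4 + G*G) = 6 - (-4 + G²) = 6 + (4 - G²) = 10 - G²)
(O(n) - 105)*(-99) = ((10 - (12/7)²) - 105)*(-99) = ((10 - 1*144/49) - 105)*(-99) = ((10 - 144/49) - 105)*(-99) = (346/49 - 105)*(-99) = -4799/49*(-99) = 475101/49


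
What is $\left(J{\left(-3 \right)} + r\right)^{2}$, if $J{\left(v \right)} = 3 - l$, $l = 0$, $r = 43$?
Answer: $2116$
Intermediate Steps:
$J{\left(v \right)} = 3$ ($J{\left(v \right)} = 3 - 0 = 3 + 0 = 3$)
$\left(J{\left(-3 \right)} + r\right)^{2} = \left(3 + 43\right)^{2} = 46^{2} = 2116$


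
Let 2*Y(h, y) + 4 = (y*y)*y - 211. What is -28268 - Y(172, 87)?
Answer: -357412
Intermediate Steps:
Y(h, y) = -215/2 + y**3/2 (Y(h, y) = -2 + ((y*y)*y - 211)/2 = -2 + (y**2*y - 211)/2 = -2 + (y**3 - 211)/2 = -2 + (-211 + y**3)/2 = -2 + (-211/2 + y**3/2) = -215/2 + y**3/2)
-28268 - Y(172, 87) = -28268 - (-215/2 + (1/2)*87**3) = -28268 - (-215/2 + (1/2)*658503) = -28268 - (-215/2 + 658503/2) = -28268 - 1*329144 = -28268 - 329144 = -357412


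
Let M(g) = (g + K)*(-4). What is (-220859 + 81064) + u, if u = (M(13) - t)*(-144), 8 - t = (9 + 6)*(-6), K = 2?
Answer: -117043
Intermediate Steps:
t = 98 (t = 8 - (9 + 6)*(-6) = 8 - 15*(-6) = 8 - 1*(-90) = 8 + 90 = 98)
M(g) = -8 - 4*g (M(g) = (g + 2)*(-4) = (2 + g)*(-4) = -8 - 4*g)
u = 22752 (u = ((-8 - 4*13) - 1*98)*(-144) = ((-8 - 52) - 98)*(-144) = (-60 - 98)*(-144) = -158*(-144) = 22752)
(-220859 + 81064) + u = (-220859 + 81064) + 22752 = -139795 + 22752 = -117043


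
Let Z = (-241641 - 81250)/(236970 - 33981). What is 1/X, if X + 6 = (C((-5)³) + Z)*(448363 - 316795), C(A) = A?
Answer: -67663/1126946811674 ≈ -6.0041e-8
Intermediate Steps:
Z = -322891/202989 ≈ -1.5907
X = -1126946811674/67663 (X = -6 + ((-5)³ - 322891/202989)*(448363 - 316795) = -6 + (-125 - 322891/202989)*131568 = -6 - 25696516/202989*131568 = -6 - 1126946405696/67663 = -1126946811674/67663 ≈ -1.6655e+7)
1/X = 1/(-1126946811674/67663) = -67663/1126946811674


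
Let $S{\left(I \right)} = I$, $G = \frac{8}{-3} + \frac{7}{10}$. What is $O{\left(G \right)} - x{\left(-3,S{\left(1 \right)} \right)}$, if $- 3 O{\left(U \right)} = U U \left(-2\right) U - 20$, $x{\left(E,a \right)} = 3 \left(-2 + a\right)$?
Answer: $\frac{186121}{40500} \approx 4.5956$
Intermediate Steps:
$G = - \frac{59}{30}$ ($G = 8 \left(- \frac{1}{3}\right) + 7 \cdot \frac{1}{10} = - \frac{8}{3} + \frac{7}{10} = - \frac{59}{30} \approx -1.9667$)
$x{\left(E,a \right)} = -6 + 3 a$
$O{\left(U \right)} = \frac{20}{3} + \frac{2 U^{3}}{3}$ ($O{\left(U \right)} = - \frac{U U \left(-2\right) U - 20}{3} = - \frac{U^{2} \left(-2\right) U - 20}{3} = - \frac{- 2 U^{2} U - 20}{3} = - \frac{- 2 U^{3} - 20}{3} = - \frac{-20 - 2 U^{3}}{3} = \frac{20}{3} + \frac{2 U^{3}}{3}$)
$O{\left(G \right)} - x{\left(-3,S{\left(1 \right)} \right)} = \left(\frac{20}{3} + \frac{2 \left(- \frac{59}{30}\right)^{3}}{3}\right) - \left(-6 + 3 \cdot 1\right) = \left(\frac{20}{3} + \frac{2}{3} \left(- \frac{205379}{27000}\right)\right) - \left(-6 + 3\right) = \left(\frac{20}{3} - \frac{205379}{40500}\right) - -3 = \frac{64621}{40500} + 3 = \frac{186121}{40500}$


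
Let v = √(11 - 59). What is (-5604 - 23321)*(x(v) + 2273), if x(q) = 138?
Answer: -69738175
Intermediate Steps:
v = 4*I*√3 (v = √(-48) = 4*I*√3 ≈ 6.9282*I)
(-5604 - 23321)*(x(v) + 2273) = (-5604 - 23321)*(138 + 2273) = -28925*2411 = -69738175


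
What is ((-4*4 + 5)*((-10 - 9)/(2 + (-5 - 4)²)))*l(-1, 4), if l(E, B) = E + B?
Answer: 627/83 ≈ 7.5542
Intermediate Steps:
l(E, B) = B + E
((-4*4 + 5)*((-10 - 9)/(2 + (-5 - 4)²)))*l(-1, 4) = ((-4*4 + 5)*((-10 - 9)/(2 + (-5 - 4)²)))*(4 - 1) = ((-16 + 5)*(-19/(2 + (-9)²)))*3 = -(-209)/(2 + 81)*3 = -(-209)/83*3 = -11*(-19/83)*3 = (209/83)*3 = 627/83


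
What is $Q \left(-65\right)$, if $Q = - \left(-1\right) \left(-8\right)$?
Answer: $520$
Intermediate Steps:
$Q = -8$ ($Q = \left(-1\right) 8 = -8$)
$Q \left(-65\right) = \left(-8\right) \left(-65\right) = 520$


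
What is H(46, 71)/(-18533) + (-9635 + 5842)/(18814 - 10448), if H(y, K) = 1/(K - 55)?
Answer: -562369535/1240376624 ≈ -0.45339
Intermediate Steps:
H(y, K) = 1/(-55 + K)
H(46, 71)/(-18533) + (-9635 + 5842)/(18814 - 10448) = 1/((-55 + 71)*(-18533)) + (-9635 + 5842)/(18814 - 10448) = -1/18533/16 - 3793/8366 = (1/16)*(-1/18533) - 3793*1/8366 = -1/296528 - 3793/8366 = -562369535/1240376624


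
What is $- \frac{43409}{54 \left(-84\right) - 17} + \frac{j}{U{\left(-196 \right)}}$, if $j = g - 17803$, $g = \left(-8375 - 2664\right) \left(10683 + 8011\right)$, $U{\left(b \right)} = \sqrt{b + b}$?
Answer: $\frac{43409}{4553} + \frac{206380869 i \sqrt{2}}{28} \approx 9.5341 + 1.0424 \cdot 10^{7} i$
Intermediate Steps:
$U{\left(b \right)} = \sqrt{2} \sqrt{b}$ ($U{\left(b \right)} = \sqrt{2 b} = \sqrt{2} \sqrt{b}$)
$g = -206363066$ ($g = \left(-11039\right) 18694 = -206363066$)
$j = -206380869$ ($j = -206363066 - 17803 = -206380869$)
$- \frac{43409}{54 \left(-84\right) - 17} + \frac{j}{U{\left(-196 \right)}} = - \frac{43409}{54 \left(-84\right) - 17} - \frac{206380869}{\sqrt{2} \sqrt{-196}} = - \frac{43409}{-4536 - 17} - \frac{206380869}{\sqrt{2} \cdot 14 i} = - \frac{43409}{-4553} - \frac{206380869}{14 i \sqrt{2}} = \left(-43409\right) \left(- \frac{1}{4553}\right) - 206380869 \left(- \frac{i \sqrt{2}}{28}\right) = \frac{43409}{4553} + \frac{206380869 i \sqrt{2}}{28}$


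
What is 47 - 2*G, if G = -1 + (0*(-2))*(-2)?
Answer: 49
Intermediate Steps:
G = -1 (G = -1 + 0*(-2) = -1 + 0 = -1)
47 - 2*G = 47 - 2*(-1) = 47 + 2 = 49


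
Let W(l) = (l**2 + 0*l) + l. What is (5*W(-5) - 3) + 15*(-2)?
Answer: 67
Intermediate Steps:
W(l) = l + l**2 (W(l) = (l**2 + 0) + l = l**2 + l = l + l**2)
(5*W(-5) - 3) + 15*(-2) = (5*(-5*(1 - 5)) - 3) + 15*(-2) = (5*(-5*(-4)) - 3) - 30 = (5*20 - 3) - 30 = (100 - 3) - 30 = 97 - 30 = 67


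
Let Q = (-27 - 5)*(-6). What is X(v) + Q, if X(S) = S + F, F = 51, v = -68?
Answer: 175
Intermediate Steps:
Q = 192 (Q = -32*(-6) = 192)
X(S) = 51 + S (X(S) = S + 51 = 51 + S)
X(v) + Q = (51 - 68) + 192 = -17 + 192 = 175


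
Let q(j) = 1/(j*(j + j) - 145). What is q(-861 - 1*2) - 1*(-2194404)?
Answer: 3268329956773/1489393 ≈ 2.1944e+6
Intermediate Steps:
q(j) = 1/(-145 + 2*j²) (q(j) = 1/(j*(2*j) - 145) = 1/(2*j² - 145) = 1/(-145 + 2*j²))
q(-861 - 1*2) - 1*(-2194404) = 1/(-145 + 2*(-861 - 1*2)²) - 1*(-2194404) = 1/(-145 + 2*(-861 - 2)²) + 2194404 = 1/(-145 + 2*(-863)²) + 2194404 = 1/(-145 + 2*744769) + 2194404 = 1/(-145 + 1489538) + 2194404 = 1/1489393 + 2194404 = 3268329956773/1489393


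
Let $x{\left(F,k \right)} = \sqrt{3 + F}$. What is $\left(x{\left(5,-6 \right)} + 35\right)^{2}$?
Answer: $1233 + 140 \sqrt{2} \approx 1431.0$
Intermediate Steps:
$\left(x{\left(5,-6 \right)} + 35\right)^{2} = \left(\sqrt{3 + 5} + 35\right)^{2} = \left(\sqrt{8} + 35\right)^{2} = \left(2 \sqrt{2} + 35\right)^{2} = \left(35 + 2 \sqrt{2}\right)^{2}$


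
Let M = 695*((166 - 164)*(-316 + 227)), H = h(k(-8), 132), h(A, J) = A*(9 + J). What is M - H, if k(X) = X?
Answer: -122582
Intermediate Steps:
H = -1128 (H = -8*(9 + 132) = -8*141 = -1128)
M = -123710 (M = 695*(2*(-89)) = 695*(-178) = -123710)
M - H = -123710 - 1*(-1128) = -123710 + 1128 = -122582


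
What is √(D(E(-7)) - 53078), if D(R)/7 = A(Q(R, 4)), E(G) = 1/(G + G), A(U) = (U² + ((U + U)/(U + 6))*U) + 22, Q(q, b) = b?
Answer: 2*I*√329935/5 ≈ 229.76*I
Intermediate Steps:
A(U) = 22 + U² + 2*U²/(6 + U) (A(U) = (U² + ((2*U)/(6 + U))*U) + 22 = (U² + (2*U/(6 + U))*U) + 22 = (U² + 2*U²/(6 + U)) + 22 = 22 + U² + 2*U²/(6 + U))
E(G) = 1/(2*G)
D(R) = 1442/5 (D(R) = 7*((132 + 4³ + 8*4² + 22*4)/(6 + 4)) = 7*((132 + 64 + 8*16 + 88)/10) = 7*((132 + 64 + 128 + 88)/10) = 7*((⅒)*412) = 7*(206/5) = 1442/5)
√(D(E(-7)) - 53078) = √(1442/5 - 53078) = √(-263948/5) = 2*I*√329935/5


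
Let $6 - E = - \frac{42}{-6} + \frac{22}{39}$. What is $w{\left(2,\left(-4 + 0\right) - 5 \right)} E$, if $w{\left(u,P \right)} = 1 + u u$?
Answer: $- \frac{305}{39} \approx -7.8205$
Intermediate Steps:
$E = - \frac{61}{39}$ ($E = 6 - \left(- \frac{42}{-6} + \frac{22}{39}\right) = 6 - \left(\left(-42\right) \left(- \frac{1}{6}\right) + 22 \cdot \frac{1}{39}\right) = 6 - \left(7 + \frac{22}{39}\right) = 6 - \frac{295}{39} = - \frac{61}{39} \approx -1.5641$)
$w{\left(u,P \right)} = 1 + u^{2}$
$w{\left(2,\left(-4 + 0\right) - 5 \right)} E = \left(1 + 2^{2}\right) \left(- \frac{61}{39}\right) = \left(1 + 4\right) \left(- \frac{61}{39}\right) = 5 \left(- \frac{61}{39}\right) = - \frac{305}{39}$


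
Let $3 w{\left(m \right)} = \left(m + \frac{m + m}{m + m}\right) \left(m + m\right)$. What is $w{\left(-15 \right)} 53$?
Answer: $7420$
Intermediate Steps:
$w{\left(m \right)} = \frac{2 m \left(1 + m\right)}{3}$ ($w{\left(m \right)} = \frac{\left(m + \frac{m + m}{m + m}\right) \left(m + m\right)}{3} = \frac{\left(m + \frac{2 m}{2 m}\right) 2 m}{3} = \frac{\left(m + 2 m \frac{1}{2 m}\right) 2 m}{3} = \frac{\left(m + 1\right) 2 m}{3} = \frac{\left(1 + m\right) 2 m}{3} = \frac{2 m \left(1 + m\right)}{3}$)
$w{\left(-15 \right)} 53 = \frac{2}{3} \left(-15\right) \left(1 - 15\right) 53 = \frac{2}{3} \left(-15\right) \left(-14\right) 53 = 140 \cdot 53 = 7420$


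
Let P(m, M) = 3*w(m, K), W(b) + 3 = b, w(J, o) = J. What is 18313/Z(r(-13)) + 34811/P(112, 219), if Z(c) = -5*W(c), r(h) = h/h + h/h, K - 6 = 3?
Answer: 903889/240 ≈ 3766.2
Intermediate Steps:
K = 9 (K = 6 + 3 = 9)
W(b) = -3 + b
r(h) = 2 (r(h) = 1 + 1 = 2)
P(m, M) = 3*m
Z(c) = 15 - 5*c (Z(c) = -5*(-3 + c) = 15 - 5*c)
18313/Z(r(-13)) + 34811/P(112, 219) = 18313/(15 - 5*2) + 34811/((3*112)) = 18313/(15 - 10) + 34811/336 = 18313/5 + 34811*(1/336) = 18313*(⅕) + 4973/48 = 18313/5 + 4973/48 = 903889/240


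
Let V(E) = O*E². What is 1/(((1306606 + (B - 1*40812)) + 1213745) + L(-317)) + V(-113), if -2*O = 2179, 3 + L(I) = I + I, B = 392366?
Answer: -39944579379733/2871268 ≈ -1.3912e+7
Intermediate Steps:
L(I) = -3 + 2*I (L(I) = -3 + (I + I) = -3 + 2*I)
O = -2179/2 (O = -½*2179 = -2179/2 ≈ -1089.5)
V(E) = -2179*E²/2
1/(((1306606 + (B - 1*40812)) + 1213745) + L(-317)) + V(-113) = 1/(((1306606 + (392366 - 1*40812)) + 1213745) + (-3 + 2*(-317))) - 2179/2*(-113)² = 1/(((1306606 + (392366 - 40812)) + 1213745) + (-3 - 634)) - 2179/2*12769 = 1/(((1306606 + 351554) + 1213745) - 637) - 27823651/2 = 1/((1658160 + 1213745) - 637) - 27823651/2 = 1/(2871905 - 637) - 27823651/2 = 1/2871268 - 27823651/2 = -39944579379733/2871268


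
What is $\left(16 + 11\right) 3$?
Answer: $81$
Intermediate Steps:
$\left(16 + 11\right) 3 = 27 \cdot 3 = 81$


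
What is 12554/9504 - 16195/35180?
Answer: 7193311/8358768 ≈ 0.86057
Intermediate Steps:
12554/9504 - 16195/35180 = 12554*(1/9504) - 16195*1/35180 = 6277/4752 - 3239/7036 = 7193311/8358768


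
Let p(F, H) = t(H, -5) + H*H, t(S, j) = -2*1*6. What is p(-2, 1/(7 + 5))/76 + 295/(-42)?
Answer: -550169/76608 ≈ -7.1816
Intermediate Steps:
t(S, j) = -12 (t(S, j) = -2*6 = -12)
p(F, H) = -12 + H² (p(F, H) = -12 + H*H = -12 + H²)
p(-2, 1/(7 + 5))/76 + 295/(-42) = (-12 + (1/(7 + 5))²)/76 + 295/(-42) = (-12 + (1/12)²)*(1/76) + 295*(-1/42) = (-12 + (1/12)²)*(1/76) - 295/42 = (-12 + 1/144)*(1/76) - 295/42 = -1727/144*1/76 - 295/42 = -1727/10944 - 295/42 = -550169/76608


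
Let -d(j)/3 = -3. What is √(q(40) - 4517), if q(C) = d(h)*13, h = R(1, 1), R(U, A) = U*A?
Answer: 20*I*√11 ≈ 66.333*I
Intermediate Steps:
R(U, A) = A*U
h = 1 (h = 1*1 = 1)
d(j) = 9 (d(j) = -3*(-3) = 9)
q(C) = 117 (q(C) = 9*13 = 117)
√(q(40) - 4517) = √(117 - 4517) = √(-4400) = 20*I*√11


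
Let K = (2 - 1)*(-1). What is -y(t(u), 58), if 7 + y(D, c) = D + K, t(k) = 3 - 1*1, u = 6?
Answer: 6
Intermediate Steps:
K = -1 (K = 1*(-1) = -1)
t(k) = 2 (t(k) = 3 - 1 = 2)
y(D, c) = -8 + D (y(D, c) = -7 + (D - 1) = -7 + (-1 + D) = -8 + D)
-y(t(u), 58) = -(-8 + 2) = -1*(-6) = 6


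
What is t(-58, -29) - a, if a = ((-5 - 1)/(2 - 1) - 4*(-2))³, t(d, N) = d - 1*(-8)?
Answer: -58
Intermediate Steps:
t(d, N) = 8 + d (t(d, N) = d + 8 = 8 + d)
a = 8 (a = (-6/1 + 8)³ = (-6*1 + 8)³ = (-6 + 8)³ = 2³ = 8)
t(-58, -29) - a = (8 - 58) - 1*8 = -50 - 8 = -58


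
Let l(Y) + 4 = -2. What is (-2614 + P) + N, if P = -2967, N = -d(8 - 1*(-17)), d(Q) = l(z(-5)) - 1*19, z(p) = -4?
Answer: -5556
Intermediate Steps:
l(Y) = -6 (l(Y) = -4 - 2 = -6)
d(Q) = -25 (d(Q) = -6 - 1*19 = -6 - 19 = -25)
N = 25 (N = -1*(-25) = 25)
(-2614 + P) + N = (-2614 - 2967) + 25 = -5581 + 25 = -5556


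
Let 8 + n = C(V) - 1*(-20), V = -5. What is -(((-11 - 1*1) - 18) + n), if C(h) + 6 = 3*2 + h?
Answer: 23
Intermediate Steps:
C(h) = h (C(h) = -6 + (3*2 + h) = -6 + (6 + h) = h)
n = 7 (n = -8 + (-5 - 1*(-20)) = -8 + (-5 + 20) = -8 + 15 = 7)
-(((-11 - 1*1) - 18) + n) = -(((-11 - 1*1) - 18) + 7) = -(((-11 - 1) - 18) + 7) = -((-12 - 18) + 7) = -(-30 + 7) = -1*(-23) = 23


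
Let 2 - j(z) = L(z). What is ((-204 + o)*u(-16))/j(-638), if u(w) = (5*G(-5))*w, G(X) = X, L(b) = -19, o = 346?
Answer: 56800/21 ≈ 2704.8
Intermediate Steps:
j(z) = 21 (j(z) = 2 - 1*(-19) = 2 + 19 = 21)
u(w) = -25*w (u(w) = (5*(-5))*w = -25*w)
((-204 + o)*u(-16))/j(-638) = ((-204 + 346)*(-25*(-16)))/21 = (142*400)*(1/21) = 56800*(1/21) = 56800/21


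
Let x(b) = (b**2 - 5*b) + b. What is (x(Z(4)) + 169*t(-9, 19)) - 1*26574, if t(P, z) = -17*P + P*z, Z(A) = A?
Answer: -29616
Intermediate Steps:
x(b) = b**2 - 4*b
(x(Z(4)) + 169*t(-9, 19)) - 1*26574 = (4*(-4 + 4) + 169*(-9*(-17 + 19))) - 1*26574 = (4*0 + 169*(-9*2)) - 26574 = (0 + 169*(-18)) - 26574 = (0 - 3042) - 26574 = -3042 - 26574 = -29616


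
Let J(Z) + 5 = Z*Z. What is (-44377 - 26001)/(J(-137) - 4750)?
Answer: -457/91 ≈ -5.0220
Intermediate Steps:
J(Z) = -5 + Z² (J(Z) = -5 + Z*Z = -5 + Z²)
(-44377 - 26001)/(J(-137) - 4750) = (-44377 - 26001)/((-5 + (-137)²) - 4750) = -70378/((-5 + 18769) - 4750) = -70378/(18764 - 4750) = -70378/14014 = -70378*1/14014 = -457/91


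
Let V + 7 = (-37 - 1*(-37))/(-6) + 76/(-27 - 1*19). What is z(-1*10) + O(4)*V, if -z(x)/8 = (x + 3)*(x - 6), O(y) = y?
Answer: -21404/23 ≈ -930.61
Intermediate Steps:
V = -199/23 (V = -7 + ((-37 - 1*(-37))/(-6) + 76/(-27 - 1*19)) = -7 + ((-37 + 37)*(-⅙) + 76/(-27 - 19)) = -7 + (0*(-⅙) + 76/(-46)) = -7 + (0 + 76*(-1/46)) = -7 + (0 - 38/23) = -7 - 38/23 = -199/23 ≈ -8.6522)
z(x) = -8*(-6 + x)*(3 + x) (z(x) = -8*(x + 3)*(x - 6) = -8*(3 + x)*(-6 + x) = -8*(-6 + x)*(3 + x))
z(-1*10) + O(4)*V = (144 - 8*(-1*10)² + 24*(-1*10)) + 4*(-199/23) = (144 - 8*(-10)² + 24*(-10)) - 796/23 = (144 - 8*100 - 240) - 796/23 = (144 - 800 - 240) - 796/23 = -896 - 796/23 = -21404/23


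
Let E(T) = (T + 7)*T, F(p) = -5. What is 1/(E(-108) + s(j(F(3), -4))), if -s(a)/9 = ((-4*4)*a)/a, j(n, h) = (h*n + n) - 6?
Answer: 1/11052 ≈ 9.0481e-5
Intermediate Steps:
E(T) = T*(7 + T) (E(T) = (7 + T)*T = T*(7 + T))
j(n, h) = -6 + n + h*n (j(n, h) = (n + h*n) - 6 = -6 + n + h*n)
s(a) = 144 (s(a) = -9*(-4*4)*a/a = -9*(-16*a)/a = -9*(-16) = 144)
1/(E(-108) + s(j(F(3), -4))) = 1/(-108*(7 - 108) + 144) = 1/(-108*(-101) + 144) = 1/(10908 + 144) = 1/11052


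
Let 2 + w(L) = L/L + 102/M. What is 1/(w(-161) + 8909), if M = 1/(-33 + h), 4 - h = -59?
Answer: 1/11968 ≈ 8.3556e-5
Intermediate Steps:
h = 63 (h = 4 - 1*(-59) = 4 + 59 = 63)
M = 1/30 (M = 1/(-33 + 63) = 1/30 ≈ 0.033333)
w(L) = 3059 (w(L) = -2 + (L/L + 102/(1/30)) = -2 + (1 + 102*30) = -2 + (1 + 3060) = -2 + 3061 = 3059)
1/(w(-161) + 8909) = 1/(3059 + 8909) = 1/11968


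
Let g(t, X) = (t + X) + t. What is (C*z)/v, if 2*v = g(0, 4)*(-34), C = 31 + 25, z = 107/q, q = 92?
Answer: -749/782 ≈ -0.95780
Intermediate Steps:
g(t, X) = X + 2*t (g(t, X) = (X + t) + t = X + 2*t)
z = 107/92 ≈ 1.1630
C = 56
v = -68 (v = ((4 + 2*0)*(-34))/2 = ((4 + 0)*(-34))/2 = (4*(-34))/2 = (½)*(-136) = -68)
(C*z)/v = (56*(107/92))/(-68) = (1498/23)*(-1/68) = -749/782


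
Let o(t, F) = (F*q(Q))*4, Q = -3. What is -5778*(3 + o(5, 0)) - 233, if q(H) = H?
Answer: -17567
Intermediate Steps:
o(t, F) = -12*F (o(t, F) = (F*(-3))*4 = -3*F*4 = -12*F)
-5778*(3 + o(5, 0)) - 233 = -5778*(3 - 12*0) - 233 = -5778*(3 + 0) - 233 = -5778*3 - 233 = -963*18 - 233 = -17334 - 233 = -17567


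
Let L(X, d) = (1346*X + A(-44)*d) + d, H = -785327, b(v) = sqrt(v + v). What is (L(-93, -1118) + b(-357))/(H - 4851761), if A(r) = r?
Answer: 4819/352318 - I*sqrt(714)/5637088 ≈ 0.013678 - 4.7402e-6*I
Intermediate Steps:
b(v) = sqrt(2)*sqrt(v) (b(v) = sqrt(2*v) = sqrt(2)*sqrt(v))
L(X, d) = -43*d + 1346*X (L(X, d) = (1346*X - 44*d) + d = (-44*d + 1346*X) + d = -43*d + 1346*X)
(L(-93, -1118) + b(-357))/(H - 4851761) = ((-43*(-1118) + 1346*(-93)) + sqrt(2)*sqrt(-357))/(-785327 - 4851761) = ((48074 - 125178) + sqrt(2)*(I*sqrt(357)))/(-5637088) = (-77104 + I*sqrt(714))*(-1/5637088) = 4819/352318 - I*sqrt(714)/5637088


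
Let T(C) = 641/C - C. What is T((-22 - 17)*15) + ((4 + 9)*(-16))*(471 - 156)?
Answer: -37987616/585 ≈ -64936.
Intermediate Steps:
T(C) = -C + 641/C
T((-22 - 17)*15) + ((4 + 9)*(-16))*(471 - 156) = (-(-22 - 17)*15 + 641/(((-22 - 17)*15))) + ((4 + 9)*(-16))*(471 - 156) = (-(-39)*15 + 641/((-39*15))) + (13*(-16))*315 = (-1*(-585) + 641/(-585)) - 208*315 = (585 + 641*(-1/585)) - 65520 = (585 - 641/585) - 65520 = 341584/585 - 65520 = -37987616/585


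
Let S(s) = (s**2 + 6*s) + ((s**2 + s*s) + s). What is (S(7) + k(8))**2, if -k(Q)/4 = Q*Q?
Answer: 3600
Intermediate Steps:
k(Q) = -4*Q**2 (k(Q) = -4*Q*Q = -4*Q**2)
S(s) = 3*s**2 + 7*s (S(s) = (s**2 + 6*s) + ((s**2 + s**2) + s) = (s**2 + 6*s) + (2*s**2 + s) = (s**2 + 6*s) + (s + 2*s**2) = 3*s**2 + 7*s)
(S(7) + k(8))**2 = (7*(7 + 3*7) - 4*8**2)**2 = (7*(7 + 21) - 4*64)**2 = (7*28 - 256)**2 = (196 - 256)**2 = (-60)**2 = 3600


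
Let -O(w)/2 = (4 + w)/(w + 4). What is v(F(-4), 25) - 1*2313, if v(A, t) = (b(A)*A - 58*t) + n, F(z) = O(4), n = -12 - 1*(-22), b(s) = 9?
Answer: -3771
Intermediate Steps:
n = 10 (n = -12 + 22 = 10)
O(w) = -2 (O(w) = -2*(4 + w)/(w + 4) = -2*(4 + w)/(4 + w) = -2*1 = -2)
F(z) = -2
v(A, t) = 10 - 58*t + 9*A (v(A, t) = (9*A - 58*t) + 10 = (-58*t + 9*A) + 10 = 10 - 58*t + 9*A)
v(F(-4), 25) - 1*2313 = (10 - 58*25 + 9*(-2)) - 1*2313 = (10 - 1450 - 18) - 2313 = -1458 - 2313 = -3771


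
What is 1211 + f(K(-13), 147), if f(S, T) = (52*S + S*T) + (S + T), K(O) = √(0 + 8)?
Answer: 1358 + 400*√2 ≈ 1923.7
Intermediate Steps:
K(O) = 2*√2 (K(O) = √8 = 2*√2)
f(S, T) = T + 53*S + S*T
1211 + f(K(-13), 147) = 1211 + (147 + 53*(2*√2) + (2*√2)*147) = 1211 + (147 + 106*√2 + 294*√2) = 1211 + (147 + 400*√2) = 1358 + 400*√2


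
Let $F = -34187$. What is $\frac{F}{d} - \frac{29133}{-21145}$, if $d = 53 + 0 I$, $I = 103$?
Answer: $- \frac{721340066}{1120685} \approx -643.66$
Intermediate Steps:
$d = 53$ ($d = 53 + 0 \cdot 103 = 53 + 0 = 53$)
$\frac{F}{d} - \frac{29133}{-21145} = - \frac{34187}{53} - \frac{29133}{-21145} = \left(-34187\right) \frac{1}{53} - - \frac{29133}{21145} = - \frac{34187}{53} + \frac{29133}{21145} = - \frac{721340066}{1120685}$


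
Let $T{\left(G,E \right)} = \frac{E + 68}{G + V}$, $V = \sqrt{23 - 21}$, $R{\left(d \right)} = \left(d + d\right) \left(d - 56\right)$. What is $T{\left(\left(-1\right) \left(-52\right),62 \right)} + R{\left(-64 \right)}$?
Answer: $\frac{20754740}{1351} - \frac{65 \sqrt{2}}{1351} \approx 15362.0$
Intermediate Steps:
$R{\left(d \right)} = 2 d \left(-56 + d\right)$
$V = \sqrt{2} \approx 1.4142$
$T{\left(G,E \right)} = \frac{68 + E}{G + \sqrt{2}}$ ($T{\left(G,E \right)} = \frac{E + 68}{G + \sqrt{2}} = \frac{68 + E}{G + \sqrt{2}}$)
$T{\left(\left(-1\right) \left(-52\right),62 \right)} + R{\left(-64 \right)} = \frac{68 + 62}{\left(-1\right) \left(-52\right) + \sqrt{2}} + 2 \left(-64\right) \left(-56 - 64\right) = \frac{1}{52 + \sqrt{2}} \cdot 130 + 2 \left(-64\right) \left(-120\right) = \frac{130}{52 + \sqrt{2}} + 15360 = 15360 + \frac{130}{52 + \sqrt{2}}$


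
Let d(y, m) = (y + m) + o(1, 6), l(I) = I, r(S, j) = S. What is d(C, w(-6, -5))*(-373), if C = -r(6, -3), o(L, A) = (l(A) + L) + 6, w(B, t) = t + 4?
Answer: -2238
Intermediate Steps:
w(B, t) = 4 + t
o(L, A) = 6 + A + L (o(L, A) = (A + L) + 6 = 6 + A + L)
C = -6 (C = -1*6 = -6)
d(y, m) = 13 + m + y (d(y, m) = (y + m) + (6 + 6 + 1) = (m + y) + 13 = 13 + m + y)
d(C, w(-6, -5))*(-373) = (13 + (4 - 5) - 6)*(-373) = (13 - 1 - 6)*(-373) = 6*(-373) = -2238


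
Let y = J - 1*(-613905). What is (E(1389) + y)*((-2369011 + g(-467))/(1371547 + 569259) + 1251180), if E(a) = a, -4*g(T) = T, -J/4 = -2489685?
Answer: 51353753751743429631/3881612 ≈ 1.3230e+13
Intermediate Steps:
J = 9958740 (J = -4*(-2489685) = 9958740)
y = 10572645 (y = 9958740 - 1*(-613905) = 9958740 + 613905 = 10572645)
g(T) = -T/4
(E(1389) + y)*((-2369011 + g(-467))/(1371547 + 569259) + 1251180) = (1389 + 10572645)*((-2369011 - ¼*(-467))/(1371547 + 569259) + 1251180) = 10574034*((-2369011 + 467/4)/1940806 + 1251180) = 10574034*(-9475577/4*1/1940806 + 1251180) = 10574034*(-9475577/7763224 + 1251180) = 10574034*(9713181128743/7763224) = 51353753751743429631/3881612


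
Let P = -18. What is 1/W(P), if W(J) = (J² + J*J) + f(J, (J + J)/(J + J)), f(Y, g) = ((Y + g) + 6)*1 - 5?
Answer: 1/632 ≈ 0.0015823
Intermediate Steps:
f(Y, g) = 1 + Y + g (f(Y, g) = (6 + Y + g)*1 - 5 = (6 + Y + g) - 5 = 1 + Y + g)
W(J) = 2 + J + 2*J² (W(J) = (J² + J*J) + (1 + J + (J + J)/(J + J)) = (J² + J²) + (1 + J + (2*J)/((2*J))) = 2*J² + (1 + J + (2*J)*(1/(2*J))) = 2*J² + (1 + J + 1) = 2*J² + (2 + J) = 2 + J + 2*J²)
1/W(P) = 1/(2 - 18 + 2*(-18)²) = 1/(2 - 18 + 2*324) = 1/(2 - 18 + 648) = 1/632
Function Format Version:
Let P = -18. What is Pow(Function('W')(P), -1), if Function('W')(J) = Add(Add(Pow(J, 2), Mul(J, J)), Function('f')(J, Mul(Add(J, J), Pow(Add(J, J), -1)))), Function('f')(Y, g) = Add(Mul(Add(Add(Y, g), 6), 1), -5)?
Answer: Rational(1, 632) ≈ 0.0015823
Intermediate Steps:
Function('f')(Y, g) = Add(1, Y, g) (Function('f')(Y, g) = Add(Mul(Add(6, Y, g), 1), -5) = Add(Add(6, Y, g), -5) = Add(1, Y, g))
Function('W')(J) = Add(2, J, Mul(2, Pow(J, 2))) (Function('W')(J) = Add(Add(Pow(J, 2), Mul(J, J)), Add(1, J, Mul(Add(J, J), Pow(Add(J, J), -1)))) = Add(Add(Pow(J, 2), Pow(J, 2)), Add(1, J, Mul(Mul(2, J), Pow(Mul(2, J), -1)))) = Add(Mul(2, Pow(J, 2)), Add(1, J, Mul(Mul(2, J), Mul(Rational(1, 2), Pow(J, -1))))) = Add(Mul(2, Pow(J, 2)), Add(1, J, 1)) = Add(Mul(2, Pow(J, 2)), Add(2, J)) = Add(2, J, Mul(2, Pow(J, 2))))
Pow(Function('W')(P), -1) = Pow(Add(2, -18, Mul(2, Pow(-18, 2))), -1) = Pow(Add(2, -18, Mul(2, 324)), -1) = Pow(Add(2, -18, 648), -1) = Pow(632, -1) = Rational(1, 632)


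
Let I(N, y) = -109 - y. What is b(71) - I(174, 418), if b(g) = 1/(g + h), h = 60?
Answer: 69038/131 ≈ 527.01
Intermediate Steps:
b(g) = 1/(60 + g) (b(g) = 1/(g + 60) = 1/(60 + g))
b(71) - I(174, 418) = 1/(60 + 71) - (-109 - 1*418) = 1/131 - (-109 - 418) = 1/131 - 1*(-527) = 1/131 + 527 = 69038/131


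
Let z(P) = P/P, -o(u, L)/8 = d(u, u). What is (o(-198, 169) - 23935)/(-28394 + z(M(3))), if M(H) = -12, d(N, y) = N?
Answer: 22351/28393 ≈ 0.78720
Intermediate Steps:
o(u, L) = -8*u
z(P) = 1
(o(-198, 169) - 23935)/(-28394 + z(M(3))) = (-8*(-198) - 23935)/(-28394 + 1) = (1584 - 23935)/(-28393) = -22351*(-1/28393) = 22351/28393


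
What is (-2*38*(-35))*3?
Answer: 7980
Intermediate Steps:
(-2*38*(-35))*3 = -76*(-35)*3 = 2660*3 = 7980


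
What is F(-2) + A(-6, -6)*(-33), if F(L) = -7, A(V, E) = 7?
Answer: -238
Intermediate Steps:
F(-2) + A(-6, -6)*(-33) = -7 + 7*(-33) = -7 - 231 = -238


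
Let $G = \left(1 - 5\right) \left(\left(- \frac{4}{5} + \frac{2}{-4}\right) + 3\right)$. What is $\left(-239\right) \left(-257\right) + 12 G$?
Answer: $\frac{306707}{5} \approx 61341.0$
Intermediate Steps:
$G = - \frac{34}{5}$ ($G = - 4 \left(\left(\left(-4\right) \frac{1}{5} + 2 \left(- \frac{1}{4}\right)\right) + 3\right) = - 4 \left(\left(- \frac{4}{5} - \frac{1}{2}\right) + 3\right) = - 4 \left(- \frac{13}{10} + 3\right) = \left(-4\right) \frac{17}{10} = - \frac{34}{5} \approx -6.8$)
$\left(-239\right) \left(-257\right) + 12 G = \left(-239\right) \left(-257\right) + 12 \left(- \frac{34}{5}\right) = 61423 - \frac{408}{5} = \frac{306707}{5}$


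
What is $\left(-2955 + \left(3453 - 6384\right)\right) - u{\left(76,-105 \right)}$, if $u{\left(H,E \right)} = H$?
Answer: $-5962$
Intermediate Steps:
$\left(-2955 + \left(3453 - 6384\right)\right) - u{\left(76,-105 \right)} = \left(-2955 + \left(3453 - 6384\right)\right) - 76 = \left(-2955 - 2931\right) - 76 = -5886 - 76 = -5962$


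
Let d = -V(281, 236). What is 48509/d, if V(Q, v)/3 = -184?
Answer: 48509/552 ≈ 87.879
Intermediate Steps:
V(Q, v) = -552 (V(Q, v) = 3*(-184) = -552)
d = 552 (d = -1*(-552) = 552)
48509/d = 48509/552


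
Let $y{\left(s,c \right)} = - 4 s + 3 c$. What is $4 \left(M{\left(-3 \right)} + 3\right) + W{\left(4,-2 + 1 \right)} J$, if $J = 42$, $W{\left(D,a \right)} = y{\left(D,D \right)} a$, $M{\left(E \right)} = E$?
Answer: $168$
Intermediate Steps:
$W{\left(D,a \right)} = - D a$ ($W{\left(D,a \right)} = \left(- 4 D + 3 D\right) a = - D a$)
$4 \left(M{\left(-3 \right)} + 3\right) + W{\left(4,-2 + 1 \right)} J = 4 \left(-3 + 3\right) + \left(-1\right) 4 \left(-2 + 1\right) 42 = 4 \cdot 0 + \left(-1\right) 4 \left(-1\right) 42 = 0 + 4 \cdot 42 = 0 + 168 = 168$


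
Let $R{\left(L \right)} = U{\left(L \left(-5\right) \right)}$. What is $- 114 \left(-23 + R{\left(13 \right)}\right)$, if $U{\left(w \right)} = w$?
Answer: $10032$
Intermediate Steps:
$R{\left(L \right)} = - 5 L$ ($R{\left(L \right)} = L \left(-5\right) = - 5 L$)
$- 114 \left(-23 + R{\left(13 \right)}\right) = - 114 \left(-23 - 65\right) = \left(-114\right) \left(-88\right) = 10032$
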